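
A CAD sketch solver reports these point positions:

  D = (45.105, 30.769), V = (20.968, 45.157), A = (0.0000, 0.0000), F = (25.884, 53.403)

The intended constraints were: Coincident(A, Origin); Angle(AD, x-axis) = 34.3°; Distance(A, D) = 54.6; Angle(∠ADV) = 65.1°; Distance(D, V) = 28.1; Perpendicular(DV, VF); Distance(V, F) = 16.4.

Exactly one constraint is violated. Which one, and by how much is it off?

Distance(V, F) = 16.4 — off by 6.80.

A = (0.00, 0.00) ✓; AD at 34.30° ✓; |AD| = 54.60 ✓; ∠ADV = 65.10° ✓; |DV| = 28.10 ✓; ∠(DV, VF) = 90.00° ✓; |VF| = 9.600 ✗.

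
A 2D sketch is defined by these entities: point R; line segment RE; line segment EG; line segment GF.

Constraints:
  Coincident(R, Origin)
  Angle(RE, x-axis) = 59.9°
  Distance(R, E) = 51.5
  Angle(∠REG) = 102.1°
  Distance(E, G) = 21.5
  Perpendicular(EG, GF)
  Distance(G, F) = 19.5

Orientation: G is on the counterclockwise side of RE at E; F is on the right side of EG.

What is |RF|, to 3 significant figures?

77.0

R is at the origin; RE runs at 59.9° with length 51.5, so E = 51.5·(cos 59.9°, sin 59.9°) = (25.8, 44.6). ∠REG = 102.1°, so EG runs at 59.9° + (180° − 102.1°) = 138° from the x-axis; with |EG| = 21.5, G = E + 21.5·(cos 138°, sin 138°) = (9.90, 59.0). EG ⟂ GF; with |GF| = 19.5 on the right of EG, F = G + 19.5·(0.672, 0.741) = (23.0, 73.4). Then |RF| = |F − R| = 77.0.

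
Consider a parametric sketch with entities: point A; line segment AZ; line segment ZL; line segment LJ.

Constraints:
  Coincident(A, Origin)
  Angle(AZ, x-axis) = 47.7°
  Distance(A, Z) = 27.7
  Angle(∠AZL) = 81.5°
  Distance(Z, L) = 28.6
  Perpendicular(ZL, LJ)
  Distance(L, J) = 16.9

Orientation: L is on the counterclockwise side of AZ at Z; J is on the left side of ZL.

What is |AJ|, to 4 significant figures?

26.66

∠AZL = 81.5°, so ZL runs at 47.7° + (180° − 81.5°) = 146.2° from the x-axis; with |ZL| = 28.6, L = Z + 28.6·(cos 146.2°, sin 146.2°) = (-5.124, 36.40). ZL is perpendicular to LJ; with |LJ| = 16.9 on the left of ZL, J = L + 16.9·(-0.5563, -0.8310) = (-14.53, 22.35). Then |AJ| = |J − A| = 26.66.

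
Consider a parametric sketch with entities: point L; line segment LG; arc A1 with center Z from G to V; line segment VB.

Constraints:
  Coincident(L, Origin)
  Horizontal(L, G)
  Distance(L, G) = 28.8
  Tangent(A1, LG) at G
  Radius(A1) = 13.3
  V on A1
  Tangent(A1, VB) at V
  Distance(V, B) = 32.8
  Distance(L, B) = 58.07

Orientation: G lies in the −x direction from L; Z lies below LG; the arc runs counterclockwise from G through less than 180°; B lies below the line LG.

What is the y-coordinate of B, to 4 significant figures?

-48.56

Checks: |ZV| = 13.30 ✓; ∠(ZV, VB) = 90.00° ✓; |VB| = 32.80 ✓; |LB| = 58.07 ✓.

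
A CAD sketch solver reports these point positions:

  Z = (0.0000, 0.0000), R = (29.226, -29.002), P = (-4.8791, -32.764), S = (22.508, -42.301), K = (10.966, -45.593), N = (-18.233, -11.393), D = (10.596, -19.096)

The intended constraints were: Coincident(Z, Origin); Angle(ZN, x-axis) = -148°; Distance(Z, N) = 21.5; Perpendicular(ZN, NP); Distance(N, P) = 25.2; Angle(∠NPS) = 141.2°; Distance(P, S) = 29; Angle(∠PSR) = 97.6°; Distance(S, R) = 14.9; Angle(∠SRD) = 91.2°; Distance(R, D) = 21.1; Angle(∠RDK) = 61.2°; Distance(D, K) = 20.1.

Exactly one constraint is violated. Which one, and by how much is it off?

Distance(D, K) = 20.1 — off by 6.40.

Z = (0.00, 0.00) ✓; ZN at -148.0° ✓; |ZN| = 21.50 ✓; ∠(ZN, NP) = 90.00° ✓; |NP| = 25.20 ✓; ∠NPS = 141.2° ✓; |PS| = 29.00 ✓; ∠PSR = 97.60° ✓; |SR| = 14.90 ✓; ∠SRD = 91.20° ✓; |RD| = 21.10 ✓; ∠RDK = 61.20° ✓; |DK| = 26.50 ✗.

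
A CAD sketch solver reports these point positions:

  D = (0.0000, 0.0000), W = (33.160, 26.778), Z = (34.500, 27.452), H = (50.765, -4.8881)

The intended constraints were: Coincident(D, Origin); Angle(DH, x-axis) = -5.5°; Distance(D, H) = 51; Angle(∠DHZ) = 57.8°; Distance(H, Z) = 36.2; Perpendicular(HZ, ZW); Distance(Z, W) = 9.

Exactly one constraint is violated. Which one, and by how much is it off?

Distance(Z, W) = 9 — off by 7.50.

D = (0.00, 0.00) ✓; DH at -5.500° ✓; |DH| = 51.00 ✓; ∠DHZ = 57.80° ✓; |HZ| = 36.20 ✓; ∠(HZ, ZW) = 90.00° ✓; |ZW| = 1.500 ✗.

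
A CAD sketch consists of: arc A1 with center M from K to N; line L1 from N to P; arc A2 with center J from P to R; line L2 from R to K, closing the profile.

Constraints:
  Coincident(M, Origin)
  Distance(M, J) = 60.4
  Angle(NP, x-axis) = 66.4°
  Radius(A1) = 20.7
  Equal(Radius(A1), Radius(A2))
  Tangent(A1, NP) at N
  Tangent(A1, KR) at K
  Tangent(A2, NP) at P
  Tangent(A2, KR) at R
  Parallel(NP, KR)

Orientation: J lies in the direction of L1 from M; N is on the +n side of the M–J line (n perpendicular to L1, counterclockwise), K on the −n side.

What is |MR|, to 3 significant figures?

63.8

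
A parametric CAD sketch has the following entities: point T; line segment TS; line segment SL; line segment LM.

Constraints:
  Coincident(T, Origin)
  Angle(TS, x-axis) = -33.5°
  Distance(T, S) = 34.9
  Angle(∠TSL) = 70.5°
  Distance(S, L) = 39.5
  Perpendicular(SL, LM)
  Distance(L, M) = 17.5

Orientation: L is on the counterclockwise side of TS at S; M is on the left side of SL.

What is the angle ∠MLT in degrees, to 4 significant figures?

40.25°

T is at the origin; TS runs at -33.5° with length 34.9, so S = 34.9·(cos -33.5°, sin -33.5°) = (29.10, -19.26). ∠TSL = 70.5°, so SL runs at -33.5° + (180° − 70.5°) = 76.00° from the x-axis; with |SL| = 39.5, L = S + 39.5·(cos 76.00°, sin 76.00°) = (38.66, 19.06). The perpendicularity gives LM at right angles to SL; with |LM| = 17.5 on the left of SL, M = L + 17.5·(-0.9703, 0.2419) = (21.68, 23.30). Then cos ∠MLT = LM·LT / (|LM||LT|), giving 40.25°.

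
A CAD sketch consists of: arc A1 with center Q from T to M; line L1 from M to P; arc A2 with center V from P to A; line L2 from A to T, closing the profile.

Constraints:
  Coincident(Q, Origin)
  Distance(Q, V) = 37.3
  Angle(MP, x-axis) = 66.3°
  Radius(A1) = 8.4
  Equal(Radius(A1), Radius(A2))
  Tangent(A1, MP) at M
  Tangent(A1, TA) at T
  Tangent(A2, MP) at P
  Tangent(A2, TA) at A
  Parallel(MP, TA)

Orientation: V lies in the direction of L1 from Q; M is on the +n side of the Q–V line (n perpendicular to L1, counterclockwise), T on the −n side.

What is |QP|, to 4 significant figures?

38.23

Tangency of A1 to both parallel lines with radius 8.4 puts M and T at Q ± 8.4·n: M = (-7.692, 3.376), T = (7.692, -3.376). Equal radii place P and A the same way about V: P = V + 8.4·n = (7.301, 37.53), A = V − 8.4·n = (22.68, 30.78). Then |QP| = |P − Q| = 38.23.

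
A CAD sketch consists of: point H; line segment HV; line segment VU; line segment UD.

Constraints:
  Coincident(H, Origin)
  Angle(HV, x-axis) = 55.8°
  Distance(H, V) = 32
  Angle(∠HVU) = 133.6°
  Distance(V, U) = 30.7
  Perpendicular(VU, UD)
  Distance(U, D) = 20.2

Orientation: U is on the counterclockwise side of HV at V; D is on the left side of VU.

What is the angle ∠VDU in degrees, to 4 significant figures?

56.66°

H is at the origin; HV runs at 55.8° with length 32.0, so V = 32.0·(cos 55.8°, sin 55.8°) = (17.99, 26.47). ∠HVU = 133.6°, so VU runs at 55.8° + (180° − 133.6°) = 102.2° from the x-axis; with |VU| = 30.7, U = V + 30.7·(cos 102.2°, sin 102.2°) = (11.50, 56.47). The perpendicularity gives UD at right angles to VU; with |UD| = 20.2 on the left of VU, D = U + 20.2·(-0.9774, -0.2113) = (-8.245, 52.20). Then cos ∠VDU = DV·DU / (|DV||DU|), giving 56.66°.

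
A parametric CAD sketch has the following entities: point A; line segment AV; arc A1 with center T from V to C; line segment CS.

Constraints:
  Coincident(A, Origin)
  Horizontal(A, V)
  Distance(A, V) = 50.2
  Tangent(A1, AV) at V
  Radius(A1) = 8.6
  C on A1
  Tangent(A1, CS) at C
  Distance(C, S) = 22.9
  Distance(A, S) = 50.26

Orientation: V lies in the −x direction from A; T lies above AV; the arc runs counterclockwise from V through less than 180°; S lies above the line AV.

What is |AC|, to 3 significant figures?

42.4

Checks: A = (0.00, 0.00) ✓; |TC| = 8.600 ✓; ∠(TC, CS) = 90.00° ✓; |CS| = 22.90 ✓; |AS| = 50.26 ✓.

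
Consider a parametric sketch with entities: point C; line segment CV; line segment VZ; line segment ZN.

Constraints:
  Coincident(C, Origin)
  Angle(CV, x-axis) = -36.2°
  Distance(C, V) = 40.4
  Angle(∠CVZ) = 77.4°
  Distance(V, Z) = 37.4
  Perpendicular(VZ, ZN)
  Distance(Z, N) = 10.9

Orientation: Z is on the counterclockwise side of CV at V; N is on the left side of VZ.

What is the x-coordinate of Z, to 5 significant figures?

47.574

C is at the origin; CV runs at -36.2° with length 40.4, so V = 40.4·(cos -36.2°, sin -36.2°) = (32.601, -23.860). ∠CVZ = 77.4°, so VZ runs at -36.2° + (180° − 77.4°) = 66.400° from the x-axis; with |VZ| = 37.4, Z = V + 37.4·(cos 66.400°, sin 66.400°) = (47.574, 10.411). So Z.x = 47.574.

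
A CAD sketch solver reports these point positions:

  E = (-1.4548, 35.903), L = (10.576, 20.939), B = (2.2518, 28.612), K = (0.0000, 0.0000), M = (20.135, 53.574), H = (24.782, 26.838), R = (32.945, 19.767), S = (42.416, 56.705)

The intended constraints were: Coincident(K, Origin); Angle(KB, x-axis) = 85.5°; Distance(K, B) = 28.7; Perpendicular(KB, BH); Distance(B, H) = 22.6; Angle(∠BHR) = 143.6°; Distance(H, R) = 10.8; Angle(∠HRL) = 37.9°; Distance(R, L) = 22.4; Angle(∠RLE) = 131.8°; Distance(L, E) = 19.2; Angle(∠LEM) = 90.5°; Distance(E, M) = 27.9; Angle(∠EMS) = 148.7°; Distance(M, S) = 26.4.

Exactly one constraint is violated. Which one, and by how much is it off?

Distance(M, S) = 26.4 — off by 3.90.

K = (0.00, 0.00) ✓; KB at 85.50° ✓; |KB| = 28.70 ✓; ∠(KB, BH) = 90.00° ✓; |BH| = 22.60 ✓; ∠BHR = 143.6° ✓; |HR| = 10.80 ✓; ∠HRL = 37.90° ✓; |RL| = 22.40 ✓; ∠RLE = 131.8° ✓; |LE| = 19.20 ✓; ∠LEM = 90.50° ✓; |EM| = 27.90 ✓; ∠EMS = 148.7° ✓; |MS| = 22.50 ✗.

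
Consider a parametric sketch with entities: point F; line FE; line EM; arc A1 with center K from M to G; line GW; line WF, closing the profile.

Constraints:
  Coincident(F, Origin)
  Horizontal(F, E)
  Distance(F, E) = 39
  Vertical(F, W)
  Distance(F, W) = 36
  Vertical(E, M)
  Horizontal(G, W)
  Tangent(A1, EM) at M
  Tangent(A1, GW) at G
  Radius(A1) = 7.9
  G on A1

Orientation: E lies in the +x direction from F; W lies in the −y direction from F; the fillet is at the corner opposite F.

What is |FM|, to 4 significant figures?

48.07

F is at the origin; F and E share the same y with |FE| = 39.0 and E on the +x side, so E = (39.00, 0.000). F and W share the same x with |FW| = 36.0 and W on the −y side, so W = (0.000, -36.00). The virtual corner opposite F is at (39.00, -36.00). Tangency of A1 to EM means the radius KM is perpendicular to EM and since A1 is tangent to GW there, KG ⟂ GW, with radius 7.9, so the center K sits 7.9 in from both sides at K = (31.10, -28.10). That places the tangent points at M = (39.00, -28.10) on EM and G = (31.10, -36.00) on GW. Then |FM| = |M − F| = 48.07.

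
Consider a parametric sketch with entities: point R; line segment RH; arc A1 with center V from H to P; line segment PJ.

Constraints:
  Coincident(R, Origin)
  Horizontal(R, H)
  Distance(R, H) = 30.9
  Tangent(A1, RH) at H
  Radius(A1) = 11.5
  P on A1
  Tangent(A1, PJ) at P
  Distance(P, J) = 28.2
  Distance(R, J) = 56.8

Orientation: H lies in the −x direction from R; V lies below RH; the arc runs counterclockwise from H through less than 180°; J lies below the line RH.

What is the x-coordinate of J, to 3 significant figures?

-39.7

Checks: |VP| = 11.50 ✓; ∠(VP, PJ) = 90.00° ✓; |PJ| = 28.20 ✓; |RJ| = 56.80 ✓.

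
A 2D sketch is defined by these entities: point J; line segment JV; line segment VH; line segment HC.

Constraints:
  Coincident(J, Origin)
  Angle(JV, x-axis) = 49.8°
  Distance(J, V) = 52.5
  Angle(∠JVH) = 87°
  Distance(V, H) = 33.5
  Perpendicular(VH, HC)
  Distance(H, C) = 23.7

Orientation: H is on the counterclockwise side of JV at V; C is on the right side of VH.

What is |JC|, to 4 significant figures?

82.10

J is at the origin; JV runs at 49.8° with length 52.5, so V = 52.5·(cos 49.8°, sin 49.8°) = (33.89, 40.10). ∠JVH = 87.0°, so VH runs at 49.8° + (180° − 87.0°) = 142.8° from the x-axis; with |VH| = 33.5, H = V + 33.5·(cos 142.8°, sin 142.8°) = (7.203, 60.35). The perpendicularity gives HC at right angles to VH; with |HC| = 23.7 on the right of VH, C = H + 23.7·(0.6046, 0.7965) = (21.53, 79.23). Then |JC| = |C − J| = 82.10.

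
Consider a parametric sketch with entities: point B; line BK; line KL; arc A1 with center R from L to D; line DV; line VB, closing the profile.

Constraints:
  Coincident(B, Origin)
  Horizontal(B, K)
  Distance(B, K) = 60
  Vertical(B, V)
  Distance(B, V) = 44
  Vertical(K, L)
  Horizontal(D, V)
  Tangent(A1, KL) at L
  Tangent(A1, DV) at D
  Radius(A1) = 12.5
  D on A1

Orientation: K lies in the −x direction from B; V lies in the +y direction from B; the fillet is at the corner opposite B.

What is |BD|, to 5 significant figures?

64.748

The virtual corner opposite B is at (-60.000, 44.000). The tangent condition forces RL to be normal to KL and since A1 is tangent to DV there, RD ⟂ DV, with radius 12.5, so the center R sits 12.5 in from both sides at R = (-47.500, 31.500). That places the tangent points at L = (-60.000, 31.500) on KL and D = (-47.500, 44.000) on DV. Then |BD| = |D − B| = 64.748.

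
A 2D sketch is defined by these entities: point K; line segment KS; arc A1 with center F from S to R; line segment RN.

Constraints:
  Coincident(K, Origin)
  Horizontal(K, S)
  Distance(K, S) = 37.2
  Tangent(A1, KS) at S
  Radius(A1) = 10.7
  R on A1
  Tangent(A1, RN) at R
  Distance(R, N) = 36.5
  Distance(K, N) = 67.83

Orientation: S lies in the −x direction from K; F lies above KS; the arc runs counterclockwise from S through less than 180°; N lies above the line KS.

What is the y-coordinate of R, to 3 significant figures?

16.8

Checks: |FS| = 10.70 ✓; |FR| = 10.70 ✓; ∠(FR, RN) = 90.00° ✓; |RN| = 36.50 ✓; |KN| = 67.83 ✓.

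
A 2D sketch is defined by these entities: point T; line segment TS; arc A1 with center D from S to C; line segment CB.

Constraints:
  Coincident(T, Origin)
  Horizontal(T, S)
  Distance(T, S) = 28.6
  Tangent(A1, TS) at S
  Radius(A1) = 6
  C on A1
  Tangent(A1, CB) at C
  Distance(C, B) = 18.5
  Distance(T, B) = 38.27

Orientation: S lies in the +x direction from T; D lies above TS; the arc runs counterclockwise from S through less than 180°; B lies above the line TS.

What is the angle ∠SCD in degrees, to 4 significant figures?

35.99°

T is at the origin; TS is horizontal with |TS| = 28.6 and S on the +x side, so S = (28.60, 0.000). Since A1 is tangent to TS there, DS ⟂ TS, so D = S + (0, 6) = (28.60, 6.000). Since DC ⟂ CB (tangency), |DB| = √(6.0² + 18.5²) = 19.45 regardless of where C sits on A1. So B lies on both circle(T, 38.27) and circle(D, 19.45); the above-TS intersection is B = (28.58, 25.45). C is the foot of the tangent from B: C = (34.31, 7.856).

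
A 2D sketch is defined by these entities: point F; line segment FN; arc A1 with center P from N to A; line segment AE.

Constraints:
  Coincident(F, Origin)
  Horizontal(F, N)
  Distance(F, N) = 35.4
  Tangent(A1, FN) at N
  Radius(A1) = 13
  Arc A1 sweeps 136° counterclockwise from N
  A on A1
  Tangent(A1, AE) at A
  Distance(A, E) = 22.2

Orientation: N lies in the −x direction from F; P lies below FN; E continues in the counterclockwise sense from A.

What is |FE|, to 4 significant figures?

47.30

F is at the origin; FN is horizontal with |FN| = 35.4 and N on the −x side, so N = (-35.40, 0.000). Tangency of A1 to FN means the radius PN is perpendicular to FN, so P = N + (0, -13) = (-35.40, -13.00). On A1, N sits at bearing 90° from P; a 136° counterclockwise sweep puts A at bearing 226°, so A = P + 13.0·(cos 226°, sin 226°) = (-44.43, -22.35). The tangent condition forces PA to be normal to AE, so AE runs along (−sin 226°, cos 226°); with |AE| = 22.2, E = (-28.46, -37.77). Then |FE| = |E − F| = 47.30.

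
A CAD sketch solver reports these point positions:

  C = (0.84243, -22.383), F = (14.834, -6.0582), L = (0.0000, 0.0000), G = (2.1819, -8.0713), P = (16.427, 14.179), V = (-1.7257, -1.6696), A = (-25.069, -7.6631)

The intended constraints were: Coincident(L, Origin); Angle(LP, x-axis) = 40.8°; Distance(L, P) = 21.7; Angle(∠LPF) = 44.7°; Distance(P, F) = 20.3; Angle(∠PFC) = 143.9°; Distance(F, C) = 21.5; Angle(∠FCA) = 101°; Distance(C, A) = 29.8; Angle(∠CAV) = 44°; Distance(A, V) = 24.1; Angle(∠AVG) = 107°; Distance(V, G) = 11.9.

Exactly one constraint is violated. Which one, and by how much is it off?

Distance(V, G) = 11.9 — off by 4.40.

L = (0.00, 0.00) ✓; LP at 40.80° ✓; |LP| = 21.70 ✓; ∠LPF = 44.70° ✓; |PF| = 20.30 ✓; ∠PFC = 143.9° ✓; |FC| = 21.50 ✓; ∠FCA = 101.0° ✓; |CA| = 29.80 ✓; ∠CAV = 44.00° ✓; |AV| = 24.10 ✓; ∠AVG = 107.0° ✓; |VG| = 7.500 ✗.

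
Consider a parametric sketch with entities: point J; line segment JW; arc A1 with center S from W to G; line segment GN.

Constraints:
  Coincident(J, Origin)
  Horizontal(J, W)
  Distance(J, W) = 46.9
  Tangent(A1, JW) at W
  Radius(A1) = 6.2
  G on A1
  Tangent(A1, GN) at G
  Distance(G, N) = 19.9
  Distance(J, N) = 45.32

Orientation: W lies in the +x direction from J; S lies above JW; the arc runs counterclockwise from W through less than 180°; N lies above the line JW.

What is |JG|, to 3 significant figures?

52.5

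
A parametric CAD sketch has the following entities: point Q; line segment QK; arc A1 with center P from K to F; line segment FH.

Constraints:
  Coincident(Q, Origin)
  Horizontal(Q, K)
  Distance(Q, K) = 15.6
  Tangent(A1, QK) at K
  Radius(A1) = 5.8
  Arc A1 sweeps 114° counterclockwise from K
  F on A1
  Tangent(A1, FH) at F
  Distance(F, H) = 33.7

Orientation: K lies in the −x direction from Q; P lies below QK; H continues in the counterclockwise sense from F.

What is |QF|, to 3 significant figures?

22.4

Q is at the origin; QK is horizontal with |QK| = 15.6 and K on the −x side, so K = (-15.6, 0.00). Tangency of A1 to QK means the radius PK is perpendicular to QK, so P = K + (0, -5.8) = (-15.6, -5.80). On A1, K sits at bearing 90° from P; a 114° counterclockwise sweep puts F at bearing 204°, so F = P + 5.8·(cos 204°, sin 204°) = (-20.9, -8.16). Then |QF| = |F − Q| = 22.4.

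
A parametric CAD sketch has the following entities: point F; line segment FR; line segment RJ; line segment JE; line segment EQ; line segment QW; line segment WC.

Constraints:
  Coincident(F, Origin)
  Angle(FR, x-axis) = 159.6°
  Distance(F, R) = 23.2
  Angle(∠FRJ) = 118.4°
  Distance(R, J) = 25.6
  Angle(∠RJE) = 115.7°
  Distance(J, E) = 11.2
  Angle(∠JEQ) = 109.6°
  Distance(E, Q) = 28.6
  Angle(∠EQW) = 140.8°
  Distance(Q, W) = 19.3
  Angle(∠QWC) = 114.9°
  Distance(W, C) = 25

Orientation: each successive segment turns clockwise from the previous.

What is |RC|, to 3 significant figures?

24.4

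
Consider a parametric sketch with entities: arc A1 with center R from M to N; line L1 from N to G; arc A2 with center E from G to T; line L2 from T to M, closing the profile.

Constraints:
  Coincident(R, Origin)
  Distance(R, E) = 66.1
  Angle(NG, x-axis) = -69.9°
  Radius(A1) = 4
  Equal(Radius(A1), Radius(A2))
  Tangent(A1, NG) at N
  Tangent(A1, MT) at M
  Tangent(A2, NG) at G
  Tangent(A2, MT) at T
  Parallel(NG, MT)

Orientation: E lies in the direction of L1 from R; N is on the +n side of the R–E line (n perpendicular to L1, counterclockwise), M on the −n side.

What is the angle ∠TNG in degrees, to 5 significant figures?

6.9009°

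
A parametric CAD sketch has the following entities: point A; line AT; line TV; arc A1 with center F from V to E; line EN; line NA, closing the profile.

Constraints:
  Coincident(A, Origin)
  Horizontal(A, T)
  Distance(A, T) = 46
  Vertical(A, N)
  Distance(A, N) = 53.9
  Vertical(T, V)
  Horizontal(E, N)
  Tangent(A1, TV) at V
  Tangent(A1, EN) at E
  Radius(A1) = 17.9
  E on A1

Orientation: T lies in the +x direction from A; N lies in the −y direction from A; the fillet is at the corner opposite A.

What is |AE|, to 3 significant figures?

60.8

The virtual corner opposite A is at (46.0, -53.9). Since A1 is tangent to TV there, FV ⟂ TV and the tangent condition forces FE to be normal to EN, with radius 17.9, so the center F sits 17.9 in from both sides at F = (28.1, -36.0). That places the tangent points at V = (46.0, -36.0) on TV and E = (28.1, -53.9) on EN. Then |AE| = |E − A| = 60.8.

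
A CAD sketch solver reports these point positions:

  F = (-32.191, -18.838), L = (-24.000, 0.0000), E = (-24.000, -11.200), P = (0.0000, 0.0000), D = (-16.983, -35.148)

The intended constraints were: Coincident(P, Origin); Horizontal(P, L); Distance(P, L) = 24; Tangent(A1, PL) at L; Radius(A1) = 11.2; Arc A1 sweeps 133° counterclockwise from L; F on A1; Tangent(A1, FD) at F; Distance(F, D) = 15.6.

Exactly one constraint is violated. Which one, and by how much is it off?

Distance(F, D) = 15.6 — off by 6.70.

P = (0.00, 0.00) ✓; P.y = 0.00, L.y = 0.00 ✓; |PL| = 24.00 ✓; ∠(EL, LP) = 90.00° ✓; |EL| = 11.20 ✓; bearing(E→F) − bearing(E→L) = 133.0° ✓; |EF| = 11.20 ✓; ∠(EF, FD) = 90.00° ✓; |FD| = 22.30 ✗.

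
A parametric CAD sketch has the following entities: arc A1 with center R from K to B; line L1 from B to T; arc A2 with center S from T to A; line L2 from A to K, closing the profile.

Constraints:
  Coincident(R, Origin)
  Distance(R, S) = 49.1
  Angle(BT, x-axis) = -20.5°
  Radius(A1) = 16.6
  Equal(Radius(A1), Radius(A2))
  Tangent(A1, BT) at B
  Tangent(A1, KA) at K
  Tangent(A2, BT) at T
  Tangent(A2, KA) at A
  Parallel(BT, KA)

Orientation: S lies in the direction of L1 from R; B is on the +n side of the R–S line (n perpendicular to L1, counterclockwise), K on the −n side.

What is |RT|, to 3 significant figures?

51.8

The slot axis is L1's direction at -20.5°, so u = (cos -20.5°, sin -20.5°) = (0.937, -0.350) and n = (−sin -20.5°, cos -20.5°) = (0.350, 0.937). R is at the origin and S lies 49.1 along u from R, so S = 49.1·u = (46.0, -17.2). Tangency of A1 to both parallel lines with radius 16.6 puts B and K at R ± 16.6·n: B = (5.81, 15.5), K = (-5.81, -15.5). Equal radii place T and A the same way about S: T = S + 16.6·n = (51.8, -1.65), A = S − 16.6·n = (40.2, -32.7). Then |RT| = |T − R| = 51.8.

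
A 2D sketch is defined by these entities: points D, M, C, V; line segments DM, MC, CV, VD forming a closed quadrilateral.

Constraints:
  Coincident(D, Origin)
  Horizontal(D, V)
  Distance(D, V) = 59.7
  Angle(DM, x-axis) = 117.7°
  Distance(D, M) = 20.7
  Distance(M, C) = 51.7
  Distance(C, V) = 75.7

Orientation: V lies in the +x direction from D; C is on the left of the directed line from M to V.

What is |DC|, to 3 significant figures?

64.9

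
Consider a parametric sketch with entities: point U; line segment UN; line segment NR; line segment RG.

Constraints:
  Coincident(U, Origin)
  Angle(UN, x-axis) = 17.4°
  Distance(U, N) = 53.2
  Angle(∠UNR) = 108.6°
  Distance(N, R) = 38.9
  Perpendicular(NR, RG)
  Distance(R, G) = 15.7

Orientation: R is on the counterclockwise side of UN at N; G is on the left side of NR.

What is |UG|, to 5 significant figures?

65.779

U is at the origin; UN runs at 17.4° with length 53.2, so N = 53.2·(cos 17.4°, sin 17.4°) = (50.766, 15.909). ∠UNR = 108.6°, so NR runs at 17.4° + (180° − 108.6°) = 88.800° from the x-axis; with |NR| = 38.9, R = N + 38.9·(cos 88.800°, sin 88.800°) = (51.580, 54.800). NR ⟂ RG; with |RG| = 15.7 on the left of NR, G = R + 15.7·(-0.99978, 0.020942) = (35.884, 55.129). Then |UG| = |G − U| = 65.779.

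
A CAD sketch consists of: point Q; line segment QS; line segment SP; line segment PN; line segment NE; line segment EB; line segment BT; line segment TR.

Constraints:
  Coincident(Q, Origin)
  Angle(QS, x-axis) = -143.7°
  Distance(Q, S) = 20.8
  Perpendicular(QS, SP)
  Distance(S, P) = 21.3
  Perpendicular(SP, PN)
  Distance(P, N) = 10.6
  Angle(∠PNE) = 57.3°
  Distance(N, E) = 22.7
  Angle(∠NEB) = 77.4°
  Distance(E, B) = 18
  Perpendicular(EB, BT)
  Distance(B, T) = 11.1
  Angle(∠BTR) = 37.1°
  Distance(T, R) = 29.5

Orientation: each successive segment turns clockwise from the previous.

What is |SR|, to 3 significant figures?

12.4

EB ⟂ BT, so BT runs at 81.0°; with |BT| = 11.1, T = (-35.4, 2.25). ∠BTR = 37.1° gives TR at -61.9° from the x-axis; with |TR| = 29.5, R = (-21.6, -23.8). Then |SR| = |R − S| = 12.4.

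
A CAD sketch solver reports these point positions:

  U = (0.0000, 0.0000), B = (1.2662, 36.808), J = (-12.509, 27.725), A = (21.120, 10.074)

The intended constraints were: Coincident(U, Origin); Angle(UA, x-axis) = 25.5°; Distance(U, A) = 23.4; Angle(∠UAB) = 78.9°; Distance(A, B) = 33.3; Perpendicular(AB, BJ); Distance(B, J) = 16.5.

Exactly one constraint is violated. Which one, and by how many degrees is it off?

Perpendicular(AB, BJ) — off by 3.20°.

U = (0.00, 0.00) ✓; UA at 25.50° ✓; |UA| = 23.40 ✓; ∠UAB = 78.90° ✓; |AB| = 33.30 ✓; ∠(AB, BJ) = 86.80° ✗; |BJ| = 16.50 ✓.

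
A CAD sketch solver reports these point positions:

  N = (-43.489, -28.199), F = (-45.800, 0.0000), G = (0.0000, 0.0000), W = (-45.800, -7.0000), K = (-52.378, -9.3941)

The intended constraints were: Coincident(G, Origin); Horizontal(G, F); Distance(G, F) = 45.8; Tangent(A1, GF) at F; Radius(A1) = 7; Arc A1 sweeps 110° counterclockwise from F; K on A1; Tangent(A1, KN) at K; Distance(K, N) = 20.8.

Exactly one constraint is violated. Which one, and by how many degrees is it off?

Tangent(A1, KN) at K — off by 5.30°.

G = (0.00, 0.00) ✓; G.y = 0.00, F.y = 0.00 ✓; |GF| = 45.80 ✓; ∠(WF, FG) = 90.00° ✓; |WF| = 7.000 ✓; bearing(W→K) − bearing(W→F) = 110.0° ✓; |WK| = 7.000 ✓; ∠(WK, KN) = 84.70° ✗; |KN| = 20.80 ✓.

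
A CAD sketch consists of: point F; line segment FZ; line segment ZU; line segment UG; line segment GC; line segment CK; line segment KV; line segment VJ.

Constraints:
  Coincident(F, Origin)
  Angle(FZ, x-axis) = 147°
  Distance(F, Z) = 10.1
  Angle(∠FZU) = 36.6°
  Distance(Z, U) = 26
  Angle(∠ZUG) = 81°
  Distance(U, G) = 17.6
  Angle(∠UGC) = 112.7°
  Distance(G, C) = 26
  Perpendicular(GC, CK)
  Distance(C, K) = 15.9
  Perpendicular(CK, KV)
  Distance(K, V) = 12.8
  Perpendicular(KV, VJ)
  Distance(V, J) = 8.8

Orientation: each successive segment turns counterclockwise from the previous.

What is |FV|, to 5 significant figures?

1.7405

F is at the origin; FZ runs at 147.0° with length 10.1, so Z = (-8.4706, 5.5009). ∠FZU = 36.6° gives ZU at -69.600° from the x-axis; with |ZU| = 26.0, U = (0.59230, -18.868). ∠ZUG = 81.0° gives UG at 29.400° from the x-axis; with |UG| = 17.6, G = (15.926, -10.229). ∠UGC = 112.7° gives GC at 96.700° from the x-axis; with |GC| = 26.0, C = (12.892, 15.594). The perpendicularity gives CK at right angles to GC, so CK runs at -173.30°; with |CK| = 15.9, K = (-2.8992, 13.739). The perpendicularity gives KV at right angles to CK, so KV runs at -83.300°; with |KV| = 12.8, V = (-1.4058, 1.0262). Then |FV| = |V − F| = 1.7405.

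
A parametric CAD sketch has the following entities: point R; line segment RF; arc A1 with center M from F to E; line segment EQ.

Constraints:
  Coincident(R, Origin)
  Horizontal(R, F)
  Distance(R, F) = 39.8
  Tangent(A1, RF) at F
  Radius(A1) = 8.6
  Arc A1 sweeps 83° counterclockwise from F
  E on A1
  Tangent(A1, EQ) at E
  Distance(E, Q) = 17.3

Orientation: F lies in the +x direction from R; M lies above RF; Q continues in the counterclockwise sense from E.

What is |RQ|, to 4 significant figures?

56.18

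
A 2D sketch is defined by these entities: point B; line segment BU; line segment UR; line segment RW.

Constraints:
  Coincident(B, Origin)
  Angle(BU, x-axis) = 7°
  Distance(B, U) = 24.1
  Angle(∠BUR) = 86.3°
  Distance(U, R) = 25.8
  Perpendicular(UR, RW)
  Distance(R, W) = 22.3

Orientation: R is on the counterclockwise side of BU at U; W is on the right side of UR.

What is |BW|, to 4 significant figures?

52.31

B is at the origin; BU runs at 7.0° with length 24.1, so U = 24.1·(cos 7.0°, sin 7.0°) = (23.92, 2.937). ∠BUR = 86.3°, so UR runs at 7.0° + (180° − 86.3°) = 100.7° from the x-axis; with |UR| = 25.8, R = U + 25.8·(cos 100.7°, sin 100.7°) = (19.13, 28.29). UR ⟂ RW; with |RW| = 22.3 on the right of UR, W = R + 22.3·(0.9826, 0.1857) = (41.04, 32.43). Then |BW| = |W − B| = 52.31.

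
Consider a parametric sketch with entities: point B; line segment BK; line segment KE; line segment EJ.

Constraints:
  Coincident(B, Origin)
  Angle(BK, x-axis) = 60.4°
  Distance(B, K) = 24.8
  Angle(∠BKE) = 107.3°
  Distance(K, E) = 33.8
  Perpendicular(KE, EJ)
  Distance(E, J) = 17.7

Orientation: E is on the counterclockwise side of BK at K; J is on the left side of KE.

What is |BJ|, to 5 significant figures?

41.607

B is at the origin; BK runs at 60.4° with length 24.8, so K = 24.8·(cos 60.4°, sin 60.4°) = (12.250, 21.563). ∠BKE = 107.3°, so KE runs at 60.4° + (180° − 107.3°) = 133.10° from the x-axis; with |KE| = 33.8, E = K + 33.8·(cos 133.10°, sin 133.10°) = (-10.845, 46.243). KE ⟂ EJ; with |EJ| = 17.7 on the left of KE, J = E + 17.7·(-0.73016, -0.68327) = (-23.769, 34.149). Then |BJ| = |J − B| = 41.607.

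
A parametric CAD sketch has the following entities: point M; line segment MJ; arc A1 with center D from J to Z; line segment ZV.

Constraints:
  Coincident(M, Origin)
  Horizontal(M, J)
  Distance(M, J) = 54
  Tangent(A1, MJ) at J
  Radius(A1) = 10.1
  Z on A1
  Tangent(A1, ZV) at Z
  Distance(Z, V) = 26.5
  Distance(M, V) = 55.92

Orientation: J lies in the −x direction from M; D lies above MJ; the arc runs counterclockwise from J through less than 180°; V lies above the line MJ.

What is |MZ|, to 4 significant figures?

44.96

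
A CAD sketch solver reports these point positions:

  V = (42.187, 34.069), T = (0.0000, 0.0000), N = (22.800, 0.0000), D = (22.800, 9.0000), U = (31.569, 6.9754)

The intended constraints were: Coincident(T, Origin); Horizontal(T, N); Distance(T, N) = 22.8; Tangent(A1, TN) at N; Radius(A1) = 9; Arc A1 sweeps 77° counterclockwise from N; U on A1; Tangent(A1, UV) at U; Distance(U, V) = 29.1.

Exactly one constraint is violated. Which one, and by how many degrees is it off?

Tangent(A1, UV) at U — off by 8.40°.

T = (0.00, 0.00) ✓; T.y = 0.00, N.y = 0.00 ✓; |TN| = 22.80 ✓; ∠(DN, NT) = 90.00° ✓; |DN| = 9.000 ✓; bearing(D→U) − bearing(D→N) = 77.00° ✓; |DU| = 9.000 ✓; ∠(DU, UV) = 98.40° ✗; |UV| = 29.10 ✓.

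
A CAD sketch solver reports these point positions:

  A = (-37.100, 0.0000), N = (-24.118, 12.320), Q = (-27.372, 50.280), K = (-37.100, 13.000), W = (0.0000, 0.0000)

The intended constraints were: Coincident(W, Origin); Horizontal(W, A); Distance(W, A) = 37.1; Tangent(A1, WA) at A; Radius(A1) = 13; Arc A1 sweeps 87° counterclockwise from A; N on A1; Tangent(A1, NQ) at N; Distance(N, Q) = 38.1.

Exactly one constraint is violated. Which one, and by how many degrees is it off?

Tangent(A1, NQ) at N — off by 7.90°.

W = (0.00, 0.00) ✓; W.y = 0.00, A.y = 0.00 ✓; |WA| = 37.10 ✓; ∠(KA, AW) = 90.00° ✓; |KA| = 13.00 ✓; bearing(K→N) − bearing(K→A) = 87.00° ✓; |KN| = 13.00 ✓; ∠(KN, NQ) = 82.10° ✗; |NQ| = 38.10 ✓.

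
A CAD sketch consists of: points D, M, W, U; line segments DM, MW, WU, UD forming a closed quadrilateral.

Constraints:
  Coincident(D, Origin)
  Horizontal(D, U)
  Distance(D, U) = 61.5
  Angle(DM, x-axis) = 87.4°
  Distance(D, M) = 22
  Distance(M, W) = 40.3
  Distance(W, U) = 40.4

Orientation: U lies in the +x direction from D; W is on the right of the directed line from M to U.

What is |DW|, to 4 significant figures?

25.77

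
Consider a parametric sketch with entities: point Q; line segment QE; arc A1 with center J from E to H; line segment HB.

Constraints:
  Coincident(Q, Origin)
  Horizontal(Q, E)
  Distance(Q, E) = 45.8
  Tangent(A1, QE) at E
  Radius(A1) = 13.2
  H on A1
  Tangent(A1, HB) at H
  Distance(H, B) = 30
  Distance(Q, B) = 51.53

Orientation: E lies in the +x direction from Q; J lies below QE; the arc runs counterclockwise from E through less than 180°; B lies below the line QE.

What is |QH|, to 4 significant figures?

34.80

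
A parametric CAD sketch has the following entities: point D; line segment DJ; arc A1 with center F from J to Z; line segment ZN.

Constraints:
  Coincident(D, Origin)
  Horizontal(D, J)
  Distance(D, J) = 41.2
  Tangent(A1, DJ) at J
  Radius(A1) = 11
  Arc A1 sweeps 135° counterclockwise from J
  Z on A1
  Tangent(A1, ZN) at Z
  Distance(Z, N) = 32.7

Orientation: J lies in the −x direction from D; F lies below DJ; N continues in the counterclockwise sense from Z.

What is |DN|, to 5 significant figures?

49.236

D is at the origin; D and J share the same y with |DJ| = 41.2 and J on the −x side, so J = (-41.200, 0.0000). A1 meets DJ tangentially, so FJ is at right angles to DJ, so F = J + (0, -11) = (-41.200, -11.000). On A1, J sits at bearing 90° from F; a 135° counterclockwise sweep puts Z at bearing 225°, so Z = F + 11.0·(cos 225°, sin 225°) = (-48.978, -18.778). Tangency of A1 to ZN means the radius FZ is perpendicular to ZN, so ZN runs along (−sin 225°, cos 225°); with |ZN| = 32.7, N = (-25.856, -41.901). Then |DN| = |N − D| = 49.236.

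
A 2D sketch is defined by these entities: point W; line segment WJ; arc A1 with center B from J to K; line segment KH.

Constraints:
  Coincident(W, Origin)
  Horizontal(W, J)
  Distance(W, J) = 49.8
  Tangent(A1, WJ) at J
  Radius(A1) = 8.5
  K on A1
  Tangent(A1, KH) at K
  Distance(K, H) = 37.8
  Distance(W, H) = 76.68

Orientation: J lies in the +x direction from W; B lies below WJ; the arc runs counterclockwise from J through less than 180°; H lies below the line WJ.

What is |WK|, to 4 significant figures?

44.40

Checks: W.y = 0.00, J.y = 0.00 ✓; |BK| = 8.500 ✓; ∠(BK, KH) = 90.00° ✓; |KH| = 37.80 ✓; |WH| = 76.68 ✓.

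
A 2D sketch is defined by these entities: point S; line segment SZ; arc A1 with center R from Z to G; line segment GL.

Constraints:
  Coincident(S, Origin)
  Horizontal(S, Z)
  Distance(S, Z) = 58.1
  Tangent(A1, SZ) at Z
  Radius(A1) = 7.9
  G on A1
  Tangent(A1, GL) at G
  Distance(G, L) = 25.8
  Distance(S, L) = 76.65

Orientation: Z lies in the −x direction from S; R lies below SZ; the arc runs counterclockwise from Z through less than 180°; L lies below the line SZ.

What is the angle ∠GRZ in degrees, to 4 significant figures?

82.07°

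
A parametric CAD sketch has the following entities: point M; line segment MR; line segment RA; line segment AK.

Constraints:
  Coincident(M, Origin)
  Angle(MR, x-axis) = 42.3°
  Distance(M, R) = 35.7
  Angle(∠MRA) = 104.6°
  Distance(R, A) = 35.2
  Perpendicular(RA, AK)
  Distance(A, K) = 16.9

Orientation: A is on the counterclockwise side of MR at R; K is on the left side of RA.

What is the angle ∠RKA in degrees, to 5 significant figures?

64.354°

M is at the origin; MR runs at 42.3° with length 35.7, so R = 35.7·(cos 42.3°, sin 42.3°) = (26.405, 24.027). ∠MRA = 104.6°, so RA runs at 42.3° + (180° − 104.6°) = 117.70° from the x-axis; with |RA| = 35.2, A = R + 35.2·(cos 117.70°, sin 117.70°) = (10.042, 55.192). RA is perpendicular to AK; with |AK| = 16.9 on the left of RA, K = A + 16.9·(-0.88539, -0.46484) = (-4.9208, 47.337). Then cos ∠RKA = KR·KA / (|KR||KA|), giving 64.354°.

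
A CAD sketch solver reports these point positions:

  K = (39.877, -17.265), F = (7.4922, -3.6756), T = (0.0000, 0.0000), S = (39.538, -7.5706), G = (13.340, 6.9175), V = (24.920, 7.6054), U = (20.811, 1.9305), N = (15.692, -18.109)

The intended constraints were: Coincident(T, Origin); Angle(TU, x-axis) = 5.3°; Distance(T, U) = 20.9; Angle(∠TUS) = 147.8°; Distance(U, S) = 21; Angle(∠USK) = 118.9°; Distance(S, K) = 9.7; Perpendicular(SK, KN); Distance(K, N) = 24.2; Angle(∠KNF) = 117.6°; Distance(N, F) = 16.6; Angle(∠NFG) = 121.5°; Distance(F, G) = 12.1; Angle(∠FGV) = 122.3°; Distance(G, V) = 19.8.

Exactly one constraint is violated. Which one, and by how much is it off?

Distance(G, V) = 19.8 — off by 8.20.

T = (0.00, 0.00) ✓; TU at 5.300° ✓; |TU| = 20.90 ✓; ∠TUS = 147.8° ✓; |US| = 21.00 ✓; ∠USK = 118.9° ✓; |SK| = 9.700 ✓; ∠(SK, KN) = 90.00° ✓; |KN| = 24.20 ✓; ∠KNF = 117.6° ✓; |NF| = 16.60 ✓; ∠NFG = 121.5° ✓; |FG| = 12.10 ✓; ∠FGV = 122.3° ✓; |GV| = 11.60 ✗.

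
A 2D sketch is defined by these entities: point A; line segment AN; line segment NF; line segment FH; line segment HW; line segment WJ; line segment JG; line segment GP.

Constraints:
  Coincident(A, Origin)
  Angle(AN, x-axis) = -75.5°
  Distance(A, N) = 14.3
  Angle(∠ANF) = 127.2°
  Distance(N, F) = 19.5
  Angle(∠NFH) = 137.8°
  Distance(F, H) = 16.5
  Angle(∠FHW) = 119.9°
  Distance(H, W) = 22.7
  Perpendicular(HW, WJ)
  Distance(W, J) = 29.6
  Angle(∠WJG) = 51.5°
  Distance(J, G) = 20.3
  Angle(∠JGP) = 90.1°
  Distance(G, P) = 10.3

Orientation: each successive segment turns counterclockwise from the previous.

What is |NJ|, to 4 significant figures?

27.03

A is at the origin; AN runs at -75.5° with length 14.3, so N = (3.580, -13.84). ∠ANF = 127.2° gives NF at -22.70° from the x-axis; with |NF| = 19.5, F = (21.57, -21.37). ∠NFH = 137.8° gives FH at 19.50° from the x-axis; with |FH| = 16.5, H = (37.12, -15.86). ∠FHW = 119.9° gives HW at 79.60° from the x-axis; with |HW| = 22.7, W = (41.22, 6.465). HW ⟂ WJ, so WJ runs at 169.6°; with |WJ| = 29.6, J = (12.11, 11.81). Then |NJ| = |J − N| = 27.03.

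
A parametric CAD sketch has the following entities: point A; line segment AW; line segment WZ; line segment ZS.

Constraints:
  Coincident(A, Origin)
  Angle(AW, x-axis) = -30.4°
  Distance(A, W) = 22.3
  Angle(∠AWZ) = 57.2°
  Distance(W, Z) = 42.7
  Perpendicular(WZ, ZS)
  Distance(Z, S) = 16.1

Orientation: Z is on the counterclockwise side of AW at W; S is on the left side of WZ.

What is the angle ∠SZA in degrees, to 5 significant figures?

58.526°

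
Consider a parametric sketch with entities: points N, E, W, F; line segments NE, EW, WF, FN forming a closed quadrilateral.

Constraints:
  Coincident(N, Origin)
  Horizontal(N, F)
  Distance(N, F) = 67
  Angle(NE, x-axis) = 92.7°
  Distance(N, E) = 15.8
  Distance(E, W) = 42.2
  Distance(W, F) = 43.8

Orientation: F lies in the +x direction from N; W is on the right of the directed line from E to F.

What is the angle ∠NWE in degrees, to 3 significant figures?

17.9°

Checks: |EW| = 42.20 ✓; |WF| = 43.80 ✓.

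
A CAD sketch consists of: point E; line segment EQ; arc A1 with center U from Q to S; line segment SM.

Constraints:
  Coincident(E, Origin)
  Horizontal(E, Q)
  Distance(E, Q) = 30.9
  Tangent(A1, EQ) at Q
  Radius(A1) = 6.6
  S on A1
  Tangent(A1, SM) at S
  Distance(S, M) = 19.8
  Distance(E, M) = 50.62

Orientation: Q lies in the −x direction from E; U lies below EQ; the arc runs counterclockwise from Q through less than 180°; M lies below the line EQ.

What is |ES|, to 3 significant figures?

36.9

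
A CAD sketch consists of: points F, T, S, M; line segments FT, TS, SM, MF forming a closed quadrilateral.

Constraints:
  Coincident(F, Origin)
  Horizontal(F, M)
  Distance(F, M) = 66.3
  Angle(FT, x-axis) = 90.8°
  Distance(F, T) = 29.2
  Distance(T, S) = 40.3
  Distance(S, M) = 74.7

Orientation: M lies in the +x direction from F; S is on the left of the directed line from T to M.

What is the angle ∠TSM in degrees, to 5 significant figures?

71.587°

F is at the origin; F and M share the same y with |FM| = 66.3 and M in +x, so M = (66.3, 0). FT runs at 90.8° with |FT| = 29.2, so T = (-0.40770, 29.197). S is determined by |TS| = 40.3 and |SM| = 74.7 together: it lies at the intersection of circle(T, 40.3) and circle(M, 74.7). With |TM| = 72.818, the foot of the radical line on TM is 9.2450 from T and the perpendicular offset is √(40.3² − 9.2450²) = 39.225. Taking the left-of-TM solution: S = (23.789, 61.424).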